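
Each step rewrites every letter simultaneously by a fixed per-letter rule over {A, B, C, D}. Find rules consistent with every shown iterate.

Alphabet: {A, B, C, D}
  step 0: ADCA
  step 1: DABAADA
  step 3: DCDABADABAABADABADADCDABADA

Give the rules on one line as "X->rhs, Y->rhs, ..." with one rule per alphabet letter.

  step 0 ⇒ step 1: ADCA ⇒ DA·BA·A·DA
    A ↦ DA
    C ↦ A
    D ↦ BA
    B ↦ DC  (constrained at step 1)

A->DA, B->DC, C->A, D->BA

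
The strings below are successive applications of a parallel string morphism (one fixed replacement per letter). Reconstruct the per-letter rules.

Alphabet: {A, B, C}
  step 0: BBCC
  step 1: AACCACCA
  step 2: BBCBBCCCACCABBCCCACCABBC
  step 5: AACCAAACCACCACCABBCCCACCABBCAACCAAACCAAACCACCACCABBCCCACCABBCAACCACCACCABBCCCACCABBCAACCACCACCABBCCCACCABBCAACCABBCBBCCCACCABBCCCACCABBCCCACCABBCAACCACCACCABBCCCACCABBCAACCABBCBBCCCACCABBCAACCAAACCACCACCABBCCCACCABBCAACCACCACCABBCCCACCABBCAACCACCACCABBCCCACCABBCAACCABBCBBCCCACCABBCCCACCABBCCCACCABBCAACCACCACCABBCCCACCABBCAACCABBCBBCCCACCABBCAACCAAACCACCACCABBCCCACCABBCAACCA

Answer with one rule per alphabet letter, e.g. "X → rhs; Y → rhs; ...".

A->BBC, B->A, C->CCA

  step 1 ⇒ step 2: AACCACCA ⇒ BBC·BBC·CCA·CCA·BBC·CCA·CCA·BBC
    A ↦ BBC
    C ↦ CCA
  step 0 ⇒ step 1: BBCC ⇒ A·A·CCA·CCA
    B ↦ A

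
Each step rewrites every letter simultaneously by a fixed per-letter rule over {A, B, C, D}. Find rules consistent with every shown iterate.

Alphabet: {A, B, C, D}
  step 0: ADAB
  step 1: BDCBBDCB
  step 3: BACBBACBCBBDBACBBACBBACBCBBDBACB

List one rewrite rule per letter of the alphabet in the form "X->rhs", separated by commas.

  step 0 ⇒ step 1: ADAB ⇒ BD·CB·BD·CB
    A ↦ BD
    B ↦ CB
    D ↦ CB
    C ↦ BA  (constrained at step 1)

A->BD, B->CB, C->BA, D->CB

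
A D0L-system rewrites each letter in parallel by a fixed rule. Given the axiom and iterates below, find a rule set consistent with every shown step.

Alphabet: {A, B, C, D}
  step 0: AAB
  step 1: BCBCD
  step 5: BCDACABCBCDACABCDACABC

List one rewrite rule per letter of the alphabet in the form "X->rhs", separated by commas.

A->BC, B->D, C->A, D->CA

  step 0 ⇒ step 1: AAB ⇒ BC·BC·D
    A ↦ BC
    B ↦ D
    C ↦ A  (constrained at step 1)
    D ↦ CA  (constrained at step 1)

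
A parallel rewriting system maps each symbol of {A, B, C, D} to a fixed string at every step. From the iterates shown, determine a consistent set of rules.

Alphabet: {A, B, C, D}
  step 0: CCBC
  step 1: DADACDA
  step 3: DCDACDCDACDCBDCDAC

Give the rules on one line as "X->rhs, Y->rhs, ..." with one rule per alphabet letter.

  step 0 ⇒ step 1: CCBC ⇒ DA·DA·C·DA
    B ↦ C
    C ↦ DA
    A ↦ B  (constrained at step 1)
    D ↦ DC  (constrained at step 1)

A->B, B->C, C->DA, D->DC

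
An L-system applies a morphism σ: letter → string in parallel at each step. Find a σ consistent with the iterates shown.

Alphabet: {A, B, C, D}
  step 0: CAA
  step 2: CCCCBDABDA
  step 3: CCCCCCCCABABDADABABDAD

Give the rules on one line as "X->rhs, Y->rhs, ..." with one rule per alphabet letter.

  step 2 ⇒ step 3: CCCCBDABDA ⇒ CC·CC·CC·CC·ABA·BDA·D·ABA·BDA·D
    A ↦ D
    B ↦ ABA
    C ↦ CC
    D ↦ BDA

A->D, B->ABA, C->CC, D->BDA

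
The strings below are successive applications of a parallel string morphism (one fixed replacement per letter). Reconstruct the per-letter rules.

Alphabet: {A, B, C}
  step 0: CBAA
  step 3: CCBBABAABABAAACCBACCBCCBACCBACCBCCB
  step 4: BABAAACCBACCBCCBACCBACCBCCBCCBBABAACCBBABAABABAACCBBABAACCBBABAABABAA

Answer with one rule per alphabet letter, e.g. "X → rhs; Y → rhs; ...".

A->CCB, B->A, C->BA

  step 3 ⇒ step 4: CCBBABAABABAAACCBACCBCCBACCBACCBCCB ⇒ BA·BA·A·A·CCB·A·CCB·CCB·A·CCB·A·CCB·CCB·CCB·BA·BA·A·CCB·BA·BA·A·BA·BA·A·CCB·BA·BA·A·CCB·BA·BA·A·BA·BA·A
    A ↦ CCB
    B ↦ A
    C ↦ BA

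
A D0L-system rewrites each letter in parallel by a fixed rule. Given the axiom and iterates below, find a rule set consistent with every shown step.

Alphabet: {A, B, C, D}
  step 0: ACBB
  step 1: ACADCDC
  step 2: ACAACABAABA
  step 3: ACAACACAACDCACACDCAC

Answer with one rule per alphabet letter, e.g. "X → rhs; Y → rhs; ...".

  step 2 ⇒ step 3: ACAACABAABA ⇒ AC·A·AC·AC·A·AC·DC·AC·AC·DC·AC
    A ↦ AC
    B ↦ DC
    C ↦ A
  step 1 ⇒ step 2: ACADCDC ⇒ AC·A·AC·AB·A·AB·A
    D ↦ AB

A->AC, B->DC, C->A, D->AB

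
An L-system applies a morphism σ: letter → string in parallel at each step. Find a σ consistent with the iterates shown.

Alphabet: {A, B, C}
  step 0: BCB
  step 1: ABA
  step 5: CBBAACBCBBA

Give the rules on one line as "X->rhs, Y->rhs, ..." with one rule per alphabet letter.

  step 0 ⇒ step 1: BCB ⇒ A·B·A
    B ↦ A
    C ↦ B
    A ↦ CB  (constrained at step 1)

A->CB, B->A, C->B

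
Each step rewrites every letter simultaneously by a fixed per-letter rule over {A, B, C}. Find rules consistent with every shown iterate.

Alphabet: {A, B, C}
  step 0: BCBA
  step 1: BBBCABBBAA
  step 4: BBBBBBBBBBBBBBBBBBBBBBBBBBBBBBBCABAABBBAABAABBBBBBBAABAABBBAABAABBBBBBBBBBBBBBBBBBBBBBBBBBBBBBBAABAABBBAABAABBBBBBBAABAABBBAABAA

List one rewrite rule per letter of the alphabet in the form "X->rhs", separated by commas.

A->BAA, B->BB, C->BCA

  step 0 ⇒ step 1: BCBA ⇒ BB·BCA·BB·BAA
    A ↦ BAA
    B ↦ BB
    C ↦ BCA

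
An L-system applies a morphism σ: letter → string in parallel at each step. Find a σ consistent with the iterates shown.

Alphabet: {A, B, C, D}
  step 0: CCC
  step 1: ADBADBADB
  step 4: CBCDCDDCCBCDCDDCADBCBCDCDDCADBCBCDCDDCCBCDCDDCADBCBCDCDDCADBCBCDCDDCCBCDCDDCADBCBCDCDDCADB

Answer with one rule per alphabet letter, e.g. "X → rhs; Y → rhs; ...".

  step 0 ⇒ step 1: CCC ⇒ ADB·ADB·ADB
    C ↦ ADB
    A ↦ CBC  (constrained at step 1)
    B ↦ D  (constrained at step 1)
    D ↦ DC  (constrained at step 1)

A->CBC, B->D, C->ADB, D->DC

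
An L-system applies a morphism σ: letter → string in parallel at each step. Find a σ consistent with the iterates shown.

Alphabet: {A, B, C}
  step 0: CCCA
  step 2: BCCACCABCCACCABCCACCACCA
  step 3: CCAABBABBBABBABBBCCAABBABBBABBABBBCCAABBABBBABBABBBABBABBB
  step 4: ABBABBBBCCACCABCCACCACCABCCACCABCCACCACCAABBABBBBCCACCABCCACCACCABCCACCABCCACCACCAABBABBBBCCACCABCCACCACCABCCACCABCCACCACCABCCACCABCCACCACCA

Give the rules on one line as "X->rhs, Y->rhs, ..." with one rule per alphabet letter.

A->B, B->CCA, C->ABB

  step 3 ⇒ step 4: CCAABBABBBABBABBBCCAABBABBBABBABBBCCAABBABBBABBABBBABBABBB ⇒ ABB·ABB·B·B·CCA·CCA·B·CCA·CCA·CCA·B·CCA·CCA·B·CCA·CCA·CCA·ABB·ABB·B·B·CCA·CCA·B·CCA·CCA·CCA·B·CCA·CCA·B·CCA·CCA·CCA·ABB·ABB·B·B·CCA·CCA·B·CCA·CCA·CCA·B·CCA·CCA·B·CCA·CCA·CCA·B·CCA·CCA·B·CCA·CCA·CCA
    A ↦ B
    B ↦ CCA
    C ↦ ABB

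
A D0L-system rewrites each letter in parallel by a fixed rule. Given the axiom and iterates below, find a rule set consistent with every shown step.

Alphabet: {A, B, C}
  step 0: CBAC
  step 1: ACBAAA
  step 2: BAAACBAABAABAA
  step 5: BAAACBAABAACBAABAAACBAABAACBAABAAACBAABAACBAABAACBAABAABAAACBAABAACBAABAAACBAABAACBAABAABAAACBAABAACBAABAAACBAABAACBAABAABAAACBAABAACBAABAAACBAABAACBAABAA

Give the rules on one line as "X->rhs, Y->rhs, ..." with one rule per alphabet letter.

A->BAA, B->C, C->A

  step 1 ⇒ step 2: ACBAAA ⇒ BAA·A·C·BAA·BAA·BAA
    A ↦ BAA
    B ↦ C
    C ↦ A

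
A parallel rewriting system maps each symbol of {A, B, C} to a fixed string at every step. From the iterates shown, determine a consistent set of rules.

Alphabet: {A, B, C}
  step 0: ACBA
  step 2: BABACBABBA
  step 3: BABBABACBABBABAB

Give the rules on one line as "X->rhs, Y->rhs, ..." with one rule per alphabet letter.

A->B, B->BA, C->AC

  step 2 ⇒ step 3: BABACBABBA ⇒ BA·B·BA·B·AC·BA·B·BA·BA·B
    A ↦ B
    B ↦ BA
    C ↦ AC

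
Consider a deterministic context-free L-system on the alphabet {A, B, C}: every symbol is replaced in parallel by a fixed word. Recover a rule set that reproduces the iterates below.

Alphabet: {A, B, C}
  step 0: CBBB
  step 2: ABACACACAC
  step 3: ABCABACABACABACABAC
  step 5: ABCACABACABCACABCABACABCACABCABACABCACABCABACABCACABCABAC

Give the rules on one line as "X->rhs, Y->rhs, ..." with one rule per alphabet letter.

  step 2 ⇒ step 3: ABACACACAC ⇒ AB·C·AB·AC·AB·AC·AB·AC·AB·AC
    A ↦ AB
    B ↦ C
    C ↦ AC

A->AB, B->C, C->AC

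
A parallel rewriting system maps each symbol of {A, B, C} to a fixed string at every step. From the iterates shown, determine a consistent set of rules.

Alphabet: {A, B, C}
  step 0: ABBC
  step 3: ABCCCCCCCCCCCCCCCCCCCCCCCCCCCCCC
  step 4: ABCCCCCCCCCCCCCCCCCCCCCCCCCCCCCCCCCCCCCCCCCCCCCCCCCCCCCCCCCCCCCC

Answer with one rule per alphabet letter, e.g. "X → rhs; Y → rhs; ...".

  step 3 ⇒ step 4: ABCCCCCCCCCCCCCCCCCCCCCCCCCCCCCC ⇒ AB·CC·CC·CC·CC·CC·CC·CC·CC·CC·CC·CC·CC·CC·CC·CC·CC·CC·CC·CC·CC·CC·CC·CC·CC·CC·CC·CC·CC·CC·CC·CC
    A ↦ AB
    B ↦ CC
    C ↦ CC

A->AB, B->CC, C->CC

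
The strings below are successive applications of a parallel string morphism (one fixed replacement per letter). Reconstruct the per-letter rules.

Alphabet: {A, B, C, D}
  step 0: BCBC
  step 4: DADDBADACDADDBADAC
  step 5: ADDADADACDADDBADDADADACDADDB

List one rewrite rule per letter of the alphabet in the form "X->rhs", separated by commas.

  step 4 ⇒ step 5: DADDBADACDADDBADAC ⇒ AD·D·AD·AD·AC·D·AD·D·B·AD·D·AD·AD·AC·D·AD·D·B
    A ↦ D
    B ↦ AC
    C ↦ B
    D ↦ AD

A->D, B->AC, C->B, D->AD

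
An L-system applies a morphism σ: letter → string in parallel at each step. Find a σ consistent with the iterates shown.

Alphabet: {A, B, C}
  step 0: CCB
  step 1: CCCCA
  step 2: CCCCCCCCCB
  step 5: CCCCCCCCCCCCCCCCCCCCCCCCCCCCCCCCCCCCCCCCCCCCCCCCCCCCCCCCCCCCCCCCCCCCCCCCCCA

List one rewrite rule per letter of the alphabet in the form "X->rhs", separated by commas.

  step 1 ⇒ step 2: CCCCA ⇒ CC·CC·CC·CC·CB
    A ↦ CB
    C ↦ CC
  step 0 ⇒ step 1: CCB ⇒ CC·CC·A
    B ↦ A

A->CB, B->A, C->CC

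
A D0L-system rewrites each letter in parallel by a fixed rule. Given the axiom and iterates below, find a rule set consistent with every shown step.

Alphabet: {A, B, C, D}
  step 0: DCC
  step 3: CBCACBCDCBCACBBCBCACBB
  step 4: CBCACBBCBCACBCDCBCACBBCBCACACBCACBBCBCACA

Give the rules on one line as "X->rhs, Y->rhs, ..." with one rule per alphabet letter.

A->B, B->CA, C->CB, D->CD

  step 3 ⇒ step 4: CBCACBCDCBCACBBCBCACBB ⇒ CB·CA·CB·B·CB·CA·CB·CD·CB·CA·CB·B·CB·CA·CA·CB·CA·CB·B·CB·CA·CA
    A ↦ B
    B ↦ CA
    C ↦ CB
    D ↦ CD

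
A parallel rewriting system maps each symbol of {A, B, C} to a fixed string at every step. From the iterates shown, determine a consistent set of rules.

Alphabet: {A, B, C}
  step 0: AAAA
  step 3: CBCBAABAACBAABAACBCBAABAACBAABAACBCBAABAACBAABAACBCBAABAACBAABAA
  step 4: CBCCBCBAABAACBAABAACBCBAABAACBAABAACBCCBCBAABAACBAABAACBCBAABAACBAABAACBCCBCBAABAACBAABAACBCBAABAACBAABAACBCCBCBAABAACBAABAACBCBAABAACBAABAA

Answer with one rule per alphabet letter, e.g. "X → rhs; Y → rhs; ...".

A->BAA, B->C, C->CB

  step 3 ⇒ step 4: CBCBAABAACBAABAACBCBAABAACBAABAACBCBAABAACBAABAACBCBAABAACBAABAA ⇒ CB·C·CB·C·BAA·BAA·C·BAA·BAA·CB·C·BAA·BAA·C·BAA·BAA·CB·C·CB·C·BAA·BAA·C·BAA·BAA·CB·C·BAA·BAA·C·BAA·BAA·CB·C·CB·C·BAA·BAA·C·BAA·BAA·CB·C·BAA·BAA·C·BAA·BAA·CB·C·CB·C·BAA·BAA·C·BAA·BAA·CB·C·BAA·BAA·C·BAA·BAA
    A ↦ BAA
    B ↦ C
    C ↦ CB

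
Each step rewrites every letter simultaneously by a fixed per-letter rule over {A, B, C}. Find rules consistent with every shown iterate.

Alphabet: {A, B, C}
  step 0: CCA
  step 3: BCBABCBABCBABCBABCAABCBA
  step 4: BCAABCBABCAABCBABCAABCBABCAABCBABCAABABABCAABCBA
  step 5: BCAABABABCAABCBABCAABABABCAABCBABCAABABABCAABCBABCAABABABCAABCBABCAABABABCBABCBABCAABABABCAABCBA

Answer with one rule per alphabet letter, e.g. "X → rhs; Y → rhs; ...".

  step 4 ⇒ step 5: BCAABCBABCAABCBABCAABCBABCAABCBABCAABABABCAABCBA ⇒ BC·AA·BA·BA·BC·AA·BC·BA·BC·AA·BA·BA·BC·AA·BC·BA·BC·AA·BA·BA·BC·AA·BC·BA·BC·AA·BA·BA·BC·AA·BC·BA·BC·AA·BA·BA·BC·BA·BC·BA·BC·AA·BA·BA·BC·AA·BC·BA
    A ↦ BA
    B ↦ BC
    C ↦ AA

A->BA, B->BC, C->AA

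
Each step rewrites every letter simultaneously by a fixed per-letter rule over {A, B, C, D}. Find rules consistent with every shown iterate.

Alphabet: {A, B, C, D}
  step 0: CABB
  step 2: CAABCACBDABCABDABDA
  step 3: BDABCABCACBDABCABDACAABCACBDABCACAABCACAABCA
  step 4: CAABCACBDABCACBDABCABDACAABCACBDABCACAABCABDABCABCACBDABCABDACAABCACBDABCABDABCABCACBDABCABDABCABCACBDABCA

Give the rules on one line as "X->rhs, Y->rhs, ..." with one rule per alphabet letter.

A->BCA, B->C, C->BDA, D->AA

  step 3 ⇒ step 4: BDABCABCACBDABCABDACAABCACBDABCACAABCACAABCA ⇒ C·AA·BCA·C·BDA·BCA·C·BDA·BCA·BDA·C·AA·BCA·C·BDA·BCA·C·AA·BCA·BDA·BCA·BCA·C·BDA·BCA·BDA·C·AA·BCA·C·BDA·BCA·BDA·BCA·BCA·C·BDA·BCA·BDA·BCA·BCA·C·BDA·BCA
    A ↦ BCA
    B ↦ C
    C ↦ BDA
    D ↦ AA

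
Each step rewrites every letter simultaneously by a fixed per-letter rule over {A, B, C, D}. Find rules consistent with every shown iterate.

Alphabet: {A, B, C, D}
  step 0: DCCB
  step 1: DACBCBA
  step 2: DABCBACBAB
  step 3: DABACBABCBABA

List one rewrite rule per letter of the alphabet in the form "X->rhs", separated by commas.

A->B, B->A, C->CB, D->DA

  step 2 ⇒ step 3: DABCBACBAB ⇒ DA·B·A·CB·A·B·CB·A·B·A
    A ↦ B
    B ↦ A
    C ↦ CB
    D ↦ DA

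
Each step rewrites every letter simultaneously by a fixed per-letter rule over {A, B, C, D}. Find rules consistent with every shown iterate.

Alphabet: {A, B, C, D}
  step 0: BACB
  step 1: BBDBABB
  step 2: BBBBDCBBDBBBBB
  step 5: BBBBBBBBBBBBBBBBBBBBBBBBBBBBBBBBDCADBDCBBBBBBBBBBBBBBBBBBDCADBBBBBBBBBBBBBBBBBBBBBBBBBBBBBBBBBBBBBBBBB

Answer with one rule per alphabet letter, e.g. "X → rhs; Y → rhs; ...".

  step 1 ⇒ step 2: BBDBABB ⇒ BB·BB·DC·BB·DB·BB·BB
    A ↦ DB
    B ↦ BB
    D ↦ DC
  step 0 ⇒ step 1: BACB ⇒ BB·DB·A·BB
    C ↦ A

A->DB, B->BB, C->A, D->DC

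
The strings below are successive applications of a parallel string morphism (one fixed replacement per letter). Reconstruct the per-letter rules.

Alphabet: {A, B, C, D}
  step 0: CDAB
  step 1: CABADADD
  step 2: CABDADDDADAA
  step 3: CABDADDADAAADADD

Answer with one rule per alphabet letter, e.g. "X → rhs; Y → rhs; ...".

A->D, B->ADD, C->CAB, D->A

  step 2 ⇒ step 3: CABDADDDADAA ⇒ CAB·D·ADD·A·D·A·A·A·D·A·D·D
    A ↦ D
    B ↦ ADD
    C ↦ CAB
    D ↦ A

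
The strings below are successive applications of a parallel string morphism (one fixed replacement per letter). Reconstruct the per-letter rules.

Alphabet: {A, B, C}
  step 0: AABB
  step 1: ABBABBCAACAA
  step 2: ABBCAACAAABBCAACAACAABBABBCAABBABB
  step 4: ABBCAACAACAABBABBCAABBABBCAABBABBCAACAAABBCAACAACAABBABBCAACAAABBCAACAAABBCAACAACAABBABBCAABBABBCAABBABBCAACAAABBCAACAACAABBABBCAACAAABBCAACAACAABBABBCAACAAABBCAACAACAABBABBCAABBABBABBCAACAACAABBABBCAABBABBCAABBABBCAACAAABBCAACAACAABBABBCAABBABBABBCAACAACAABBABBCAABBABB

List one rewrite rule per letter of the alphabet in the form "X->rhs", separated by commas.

  step 1 ⇒ step 2: ABBABBCAACAA ⇒ ABB·CAA·CAA·ABB·CAA·CAA·CA·ABB·ABB·CA·ABB·ABB
    A ↦ ABB
    B ↦ CAA
    C ↦ CA

A->ABB, B->CAA, C->CA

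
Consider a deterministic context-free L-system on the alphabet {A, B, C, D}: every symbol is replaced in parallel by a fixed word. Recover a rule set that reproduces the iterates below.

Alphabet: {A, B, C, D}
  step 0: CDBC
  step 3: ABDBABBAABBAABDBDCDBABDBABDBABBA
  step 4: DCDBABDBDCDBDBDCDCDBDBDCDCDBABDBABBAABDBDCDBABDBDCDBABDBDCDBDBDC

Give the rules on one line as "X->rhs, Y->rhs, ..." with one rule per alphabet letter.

  step 3 ⇒ step 4: ABDBABBAABBAABDBDCDBABDBABDBABBA ⇒ DC·DB·AB·DB·DC·DB·DB·DC·DC·DB·DB·DC·DC·DB·AB·DB·AB·BA·AB·DB·DC·DB·AB·DB·DC·DB·AB·DB·DC·DB·DB·DC
    A ↦ DC
    B ↦ DB
    C ↦ BA
    D ↦ AB

A->DC, B->DB, C->BA, D->AB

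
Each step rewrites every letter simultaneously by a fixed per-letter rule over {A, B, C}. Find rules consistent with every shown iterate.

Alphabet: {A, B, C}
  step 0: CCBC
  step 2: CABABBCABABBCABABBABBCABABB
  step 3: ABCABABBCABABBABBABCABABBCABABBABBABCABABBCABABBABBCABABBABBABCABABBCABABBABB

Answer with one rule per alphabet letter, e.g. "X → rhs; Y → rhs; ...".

A->CAB, B->ABB, C->AB

  step 2 ⇒ step 3: CABABBCABABBCABABBABBCABABB ⇒ AB·CAB·ABB·CAB·ABB·ABB·AB·CAB·ABB·CAB·ABB·ABB·AB·CAB·ABB·CAB·ABB·ABB·CAB·ABB·ABB·AB·CAB·ABB·CAB·ABB·ABB
    A ↦ CAB
    B ↦ ABB
    C ↦ AB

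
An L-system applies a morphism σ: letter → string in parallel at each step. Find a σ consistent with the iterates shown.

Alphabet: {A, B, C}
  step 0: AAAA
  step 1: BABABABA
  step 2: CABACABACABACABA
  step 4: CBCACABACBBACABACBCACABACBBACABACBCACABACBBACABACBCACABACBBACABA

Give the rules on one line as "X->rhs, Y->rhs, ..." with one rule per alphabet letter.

A->BA, B->CA, C->CB

  step 1 ⇒ step 2: BABABABA ⇒ CA·BA·CA·BA·CA·BA·CA·BA
    A ↦ BA
    B ↦ CA
    C ↦ CB  (constrained at step 2)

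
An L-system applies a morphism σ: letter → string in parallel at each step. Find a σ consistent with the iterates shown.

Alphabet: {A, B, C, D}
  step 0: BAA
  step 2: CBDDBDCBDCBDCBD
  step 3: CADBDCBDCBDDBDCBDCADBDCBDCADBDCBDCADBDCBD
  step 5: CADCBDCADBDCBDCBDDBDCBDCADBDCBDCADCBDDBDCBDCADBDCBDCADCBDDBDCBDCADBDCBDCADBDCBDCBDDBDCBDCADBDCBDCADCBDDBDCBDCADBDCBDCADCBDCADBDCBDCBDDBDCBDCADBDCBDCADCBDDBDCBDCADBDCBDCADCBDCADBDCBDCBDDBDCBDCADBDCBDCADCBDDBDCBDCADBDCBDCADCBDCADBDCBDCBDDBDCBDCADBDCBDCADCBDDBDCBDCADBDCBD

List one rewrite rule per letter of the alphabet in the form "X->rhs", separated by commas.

  step 2 ⇒ step 3: CBDDBDCBDCBDCBD ⇒ CA·DBD·CBD·CBD·DBD·CBD·CA·DBD·CBD·CA·DBD·CBD·CA·DBD·CBD
    B ↦ DBD
    C ↦ CA
    D ↦ CBD
    A ↦ D  (constrained at step 0)

A->D, B->DBD, C->CA, D->CBD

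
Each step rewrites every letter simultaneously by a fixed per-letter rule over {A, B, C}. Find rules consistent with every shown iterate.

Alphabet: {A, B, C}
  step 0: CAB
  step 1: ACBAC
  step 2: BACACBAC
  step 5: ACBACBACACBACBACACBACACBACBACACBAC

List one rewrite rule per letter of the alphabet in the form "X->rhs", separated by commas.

  step 1 ⇒ step 2: ACBAC ⇒ B·AC·AC·B·AC
    A ↦ B
    B ↦ AC
    C ↦ AC

A->B, B->AC, C->AC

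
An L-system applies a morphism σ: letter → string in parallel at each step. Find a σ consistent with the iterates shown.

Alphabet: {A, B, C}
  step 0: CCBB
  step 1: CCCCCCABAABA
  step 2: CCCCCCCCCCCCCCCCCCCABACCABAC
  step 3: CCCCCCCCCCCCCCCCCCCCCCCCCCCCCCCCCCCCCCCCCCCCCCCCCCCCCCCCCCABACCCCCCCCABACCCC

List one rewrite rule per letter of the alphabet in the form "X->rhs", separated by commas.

  step 2 ⇒ step 3: CCCCCCCCCCCCCCCCCCCABACCABAC ⇒ CCC·CCC·CCC·CCC·CCC·CCC·CCC·CCC·CCC·CCC·CCC·CCC·CCC·CCC·CCC·CCC·CCC·CCC·CCC·C·ABA·C·CCC·CCC·C·ABA·C·CCC
    A ↦ C
    B ↦ ABA
    C ↦ CCC

A->C, B->ABA, C->CCC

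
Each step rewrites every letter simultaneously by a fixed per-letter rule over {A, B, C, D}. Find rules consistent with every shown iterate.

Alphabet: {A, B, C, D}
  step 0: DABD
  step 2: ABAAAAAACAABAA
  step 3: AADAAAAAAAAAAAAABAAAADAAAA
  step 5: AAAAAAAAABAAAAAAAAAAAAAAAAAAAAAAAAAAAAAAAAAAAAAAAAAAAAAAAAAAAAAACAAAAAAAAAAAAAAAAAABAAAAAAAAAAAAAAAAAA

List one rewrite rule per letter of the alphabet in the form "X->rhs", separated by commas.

  step 2 ⇒ step 3: ABAAAAAACAABAA ⇒ AA·D·AA·AA·AA·AA·AA·AA·AB·AA·AA·D·AA·AA
    A ↦ AA
    B ↦ D
    C ↦ AB
    D ↦ CA  (constrained at step 0)

A->AA, B->D, C->AB, D->CA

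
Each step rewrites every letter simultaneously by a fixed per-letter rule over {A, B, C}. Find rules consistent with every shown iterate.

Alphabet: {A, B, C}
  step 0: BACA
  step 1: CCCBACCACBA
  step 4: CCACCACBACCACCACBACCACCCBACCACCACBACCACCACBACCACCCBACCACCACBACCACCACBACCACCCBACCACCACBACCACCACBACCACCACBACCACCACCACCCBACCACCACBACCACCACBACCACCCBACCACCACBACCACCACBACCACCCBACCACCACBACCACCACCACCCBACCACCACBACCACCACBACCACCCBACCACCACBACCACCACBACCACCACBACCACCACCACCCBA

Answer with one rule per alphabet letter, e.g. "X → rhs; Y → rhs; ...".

  step 0 ⇒ step 1: BACA ⇒ CC·CBA·CCA·CBA
    A ↦ CBA
    B ↦ CC
    C ↦ CCA

A->CBA, B->CC, C->CCA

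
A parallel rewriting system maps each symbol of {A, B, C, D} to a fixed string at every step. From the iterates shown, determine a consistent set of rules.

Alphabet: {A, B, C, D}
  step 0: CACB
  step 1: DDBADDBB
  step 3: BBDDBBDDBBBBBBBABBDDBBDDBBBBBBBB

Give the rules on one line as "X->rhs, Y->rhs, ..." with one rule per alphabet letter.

  step 0 ⇒ step 1: CACB ⇒ DD·BA·DD·BB
    A ↦ BA
    B ↦ BB
    C ↦ DD
    D ↦ BC  (constrained at step 1)

A->BA, B->BB, C->DD, D->BC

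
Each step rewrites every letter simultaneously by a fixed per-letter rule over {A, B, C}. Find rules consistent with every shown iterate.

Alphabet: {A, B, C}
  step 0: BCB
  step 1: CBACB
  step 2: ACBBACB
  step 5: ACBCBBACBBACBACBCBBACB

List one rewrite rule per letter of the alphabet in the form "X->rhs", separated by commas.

A->B, B->CB, C->A

  step 1 ⇒ step 2: CBACB ⇒ A·CB·B·A·CB
    A ↦ B
    B ↦ CB
    C ↦ A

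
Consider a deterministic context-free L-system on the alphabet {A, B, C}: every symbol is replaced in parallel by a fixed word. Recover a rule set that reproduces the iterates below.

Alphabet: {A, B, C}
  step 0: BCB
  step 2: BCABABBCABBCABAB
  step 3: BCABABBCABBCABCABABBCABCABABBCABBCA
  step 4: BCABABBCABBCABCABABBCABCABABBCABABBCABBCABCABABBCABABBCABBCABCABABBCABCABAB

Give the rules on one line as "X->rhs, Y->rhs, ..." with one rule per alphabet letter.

  step 3 ⇒ step 4: BCABABBCABBCABCABABBCABCABABBCABBCA ⇒ BCA·BA·B·BCA·B·BCA·BCA·BA·B·BCA·BCA·BA·B·BCA·BA·B·BCA·B·BCA·BCA·BA·B·BCA·BA·B·BCA·B·BCA·BCA·BA·B·BCA·BCA·BA·B
    A ↦ B
    B ↦ BCA
    C ↦ BA

A->B, B->BCA, C->BA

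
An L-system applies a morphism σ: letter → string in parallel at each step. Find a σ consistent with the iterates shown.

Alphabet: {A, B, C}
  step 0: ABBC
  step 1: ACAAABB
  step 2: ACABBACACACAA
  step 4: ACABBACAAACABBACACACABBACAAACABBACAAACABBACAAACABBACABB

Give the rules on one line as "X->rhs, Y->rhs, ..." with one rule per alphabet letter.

A->AC, B->A, C->ABB

  step 1 ⇒ step 2: ACAAABB ⇒ AC·ABB·AC·AC·AC·A·A
    A ↦ AC
    B ↦ A
    C ↦ ABB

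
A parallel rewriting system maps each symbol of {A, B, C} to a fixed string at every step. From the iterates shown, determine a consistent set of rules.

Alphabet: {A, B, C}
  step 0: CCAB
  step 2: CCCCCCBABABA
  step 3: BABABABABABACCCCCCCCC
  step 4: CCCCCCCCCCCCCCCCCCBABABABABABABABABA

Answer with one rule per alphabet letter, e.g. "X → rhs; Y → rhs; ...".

  step 3 ⇒ step 4: BABABABABABACCCCCCCCC ⇒ C·CC·C·CC·C·CC·C·CC·C·CC·C·CC·BA·BA·BA·BA·BA·BA·BA·BA·BA
    A ↦ CC
    B ↦ C
    C ↦ BA

A->CC, B->C, C->BA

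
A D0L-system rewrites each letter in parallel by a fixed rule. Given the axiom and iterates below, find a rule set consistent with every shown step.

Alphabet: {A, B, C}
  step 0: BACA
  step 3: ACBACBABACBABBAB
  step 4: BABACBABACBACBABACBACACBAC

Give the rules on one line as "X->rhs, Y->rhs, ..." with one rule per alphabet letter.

A->B, B->AC, C->AB

  step 3 ⇒ step 4: ACBACBABACBABBAB ⇒ B·AB·AC·B·AB·AC·B·AC·B·AB·AC·B·AC·AC·B·AC
    A ↦ B
    B ↦ AC
    C ↦ AB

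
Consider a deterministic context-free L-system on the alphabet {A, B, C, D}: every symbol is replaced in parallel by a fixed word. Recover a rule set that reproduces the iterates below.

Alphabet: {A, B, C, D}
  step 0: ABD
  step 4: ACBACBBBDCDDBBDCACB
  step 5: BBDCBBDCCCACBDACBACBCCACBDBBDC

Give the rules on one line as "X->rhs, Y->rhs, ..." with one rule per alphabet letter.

  step 4 ⇒ step 5: ACBACBBBDCDDBBDCACB ⇒ BB·D·C·BB·D·C·C·C·ACB·D·ACB·ACB·C·C·ACB·D·BB·D·C
    A ↦ BB
    B ↦ C
    C ↦ D
    D ↦ ACB

A->BB, B->C, C->D, D->ACB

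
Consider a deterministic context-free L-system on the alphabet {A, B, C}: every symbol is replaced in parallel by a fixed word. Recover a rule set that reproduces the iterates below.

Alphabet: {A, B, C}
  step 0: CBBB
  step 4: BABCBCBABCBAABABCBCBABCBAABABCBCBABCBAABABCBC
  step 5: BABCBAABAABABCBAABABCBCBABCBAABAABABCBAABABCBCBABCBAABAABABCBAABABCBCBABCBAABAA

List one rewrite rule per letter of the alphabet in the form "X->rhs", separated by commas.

A->BC, B->BA, C->A

  step 4 ⇒ step 5: BABCBCBABCBAABABCBCBABCBAABABCBCBABCBAABABCBC ⇒ BA·BC·BA·A·BA·A·BA·BC·BA·A·BA·BC·BC·BA·BC·BA·A·BA·A·BA·BC·BA·A·BA·BC·BC·BA·BC·BA·A·BA·A·BA·BC·BA·A·BA·BC·BC·BA·BC·BA·A·BA·A
    A ↦ BC
    B ↦ BA
    C ↦ A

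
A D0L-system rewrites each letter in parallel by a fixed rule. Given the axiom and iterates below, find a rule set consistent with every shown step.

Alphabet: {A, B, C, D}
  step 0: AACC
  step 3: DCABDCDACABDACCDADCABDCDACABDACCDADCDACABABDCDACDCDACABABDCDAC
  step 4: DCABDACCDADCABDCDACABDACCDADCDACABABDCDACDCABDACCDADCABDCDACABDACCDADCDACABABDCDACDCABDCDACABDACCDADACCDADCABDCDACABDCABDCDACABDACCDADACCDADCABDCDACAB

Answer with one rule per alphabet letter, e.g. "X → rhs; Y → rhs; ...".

  step 3 ⇒ step 4: DCABDCDACABDACCDADCABDCDACABDACCDADCDACABABDCDACDCDACABABDCDAC ⇒ DC·AB·DAC·CDA·DC·AB·DC·DAC·AB·DAC·CDA·DC·DAC·AB·AB·DC·DAC·DC·AB·DAC·CDA·DC·AB·DC·DAC·AB·DAC·CDA·DC·DAC·AB·AB·DC·DAC·DC·AB·DC·DAC·AB·DAC·CDA·DAC·CDA·DC·AB·DC·DAC·AB·DC·AB·DC·DAC·AB·DAC·CDA·DAC·CDA·DC·AB·DC·DAC·AB
    A ↦ DAC
    B ↦ CDA
    C ↦ AB
    D ↦ DC

A->DAC, B->CDA, C->AB, D->DC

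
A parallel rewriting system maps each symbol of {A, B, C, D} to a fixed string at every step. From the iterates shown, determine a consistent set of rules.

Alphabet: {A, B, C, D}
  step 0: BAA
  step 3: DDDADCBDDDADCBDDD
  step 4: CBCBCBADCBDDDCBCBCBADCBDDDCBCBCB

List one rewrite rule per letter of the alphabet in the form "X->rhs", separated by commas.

A->AD, B->D, C->DD, D->CB

  step 3 ⇒ step 4: DDDADCBDDDADCBDDD ⇒ CB·CB·CB·AD·CB·DD·D·CB·CB·CB·AD·CB·DD·D·CB·CB·CB
    A ↦ AD
    B ↦ D
    C ↦ DD
    D ↦ CB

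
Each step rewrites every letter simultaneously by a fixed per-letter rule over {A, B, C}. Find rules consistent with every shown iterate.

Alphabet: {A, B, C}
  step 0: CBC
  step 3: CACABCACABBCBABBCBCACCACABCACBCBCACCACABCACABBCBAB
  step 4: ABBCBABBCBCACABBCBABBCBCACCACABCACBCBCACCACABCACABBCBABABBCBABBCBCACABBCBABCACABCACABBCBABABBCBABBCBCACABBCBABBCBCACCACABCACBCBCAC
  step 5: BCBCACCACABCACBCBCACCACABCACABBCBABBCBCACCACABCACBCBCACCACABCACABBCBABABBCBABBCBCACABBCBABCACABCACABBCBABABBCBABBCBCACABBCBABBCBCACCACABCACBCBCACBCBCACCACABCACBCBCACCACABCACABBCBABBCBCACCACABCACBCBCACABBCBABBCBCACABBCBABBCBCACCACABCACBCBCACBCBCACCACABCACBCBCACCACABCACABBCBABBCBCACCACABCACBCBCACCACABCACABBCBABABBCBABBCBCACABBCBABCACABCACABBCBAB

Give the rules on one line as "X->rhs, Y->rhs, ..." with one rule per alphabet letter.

A->BCB, B->CAC, C->AB

  step 4 ⇒ step 5: ABBCBABBCBCACABBCBABBCBCACCACABCACBCBCACCACABCACABBCBABABBCBABBCBCACABBCBABCACABCACABBCBABABBCBABBCBCACABBCBABBCBCACCACABCACBCBCAC ⇒ BCB·CAC·CAC·AB·CAC·BCB·CAC·CAC·AB·CAC·AB·BCB·AB·BCB·CAC·CAC·AB·CAC·BCB·CAC·CAC·AB·CAC·AB·BCB·AB·AB·BCB·AB·BCB·CAC·AB·BCB·AB·CAC·AB·CAC·AB·BCB·AB·AB·BCB·AB·BCB·CAC·AB·BCB·AB·BCB·CAC·CAC·AB·CAC·BCB·CAC·BCB·CAC·CAC·AB·CAC·BCB·CAC·CAC·AB·CAC·AB·BCB·AB·BCB·CAC·CAC·AB·CAC·BCB·CAC·AB·BCB·AB·BCB·CAC·AB·BCB·AB·BCB·CAC·CAC·AB·CAC·BCB·CAC·BCB·CAC·CAC·AB·CAC·BCB·CAC·CAC·AB·CAC·AB·BCB·AB·BCB·CAC·CAC·AB·CAC·BCB·CAC·CAC·AB·CAC·AB·BCB·AB·AB·BCB·AB·BCB·CAC·AB·BCB·AB·CAC·AB·CAC·AB·BCB·AB
    A ↦ BCB
    B ↦ CAC
    C ↦ AB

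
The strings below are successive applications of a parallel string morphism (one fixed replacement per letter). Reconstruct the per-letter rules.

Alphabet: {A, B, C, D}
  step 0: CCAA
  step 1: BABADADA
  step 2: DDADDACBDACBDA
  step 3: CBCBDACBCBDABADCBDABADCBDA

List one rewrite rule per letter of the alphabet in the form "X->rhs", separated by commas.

  step 2 ⇒ step 3: DDADDACBDACBDA ⇒ CB·CB·DA·CB·CB·DA·BA·D·CB·DA·BA·D·CB·DA
    A ↦ DA
    B ↦ D
    C ↦ BA
    D ↦ CB

A->DA, B->D, C->BA, D->CB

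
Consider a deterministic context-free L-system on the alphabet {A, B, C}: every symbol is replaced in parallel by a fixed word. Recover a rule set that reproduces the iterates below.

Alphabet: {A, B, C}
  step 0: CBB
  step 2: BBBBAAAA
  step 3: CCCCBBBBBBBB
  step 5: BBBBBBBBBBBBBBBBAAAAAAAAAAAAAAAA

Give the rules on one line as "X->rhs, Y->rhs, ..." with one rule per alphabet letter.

  step 2 ⇒ step 3: BBBBAAAA ⇒ C·C·C·C·BB·BB·BB·BB
    A ↦ BB
    B ↦ C
    C ↦ AA  (constrained at step 0)

A->BB, B->C, C->AA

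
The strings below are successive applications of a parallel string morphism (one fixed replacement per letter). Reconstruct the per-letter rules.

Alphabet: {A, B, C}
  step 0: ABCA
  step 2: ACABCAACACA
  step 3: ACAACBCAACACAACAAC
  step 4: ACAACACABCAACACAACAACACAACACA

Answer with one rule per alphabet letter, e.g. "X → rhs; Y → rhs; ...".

  step 3 ⇒ step 4: ACAACBCAACACAACAAC ⇒ AC·A·AC·AC·A·BC·A·AC·AC·A·AC·A·AC·AC·A·AC·AC·A
    A ↦ AC
    B ↦ BC
    C ↦ A

A->AC, B->BC, C->A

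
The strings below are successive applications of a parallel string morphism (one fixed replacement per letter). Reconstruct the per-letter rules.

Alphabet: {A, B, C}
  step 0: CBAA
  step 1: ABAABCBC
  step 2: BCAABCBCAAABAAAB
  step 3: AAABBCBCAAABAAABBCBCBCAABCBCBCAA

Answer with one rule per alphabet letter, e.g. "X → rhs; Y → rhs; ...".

A->BC, B->AA, C->AB

  step 2 ⇒ step 3: BCAABCBCAAABAAAB ⇒ AA·AB·BC·BC·AA·AB·AA·AB·BC·BC·BC·AA·BC·BC·BC·AA
    A ↦ BC
    B ↦ AA
    C ↦ AB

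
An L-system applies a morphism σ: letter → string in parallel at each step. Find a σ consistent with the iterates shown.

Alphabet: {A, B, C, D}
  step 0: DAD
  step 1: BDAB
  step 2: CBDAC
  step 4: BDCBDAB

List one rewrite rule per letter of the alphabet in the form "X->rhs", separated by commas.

A->DA, B->C, C->D, D->B

  step 1 ⇒ step 2: BDAB ⇒ C·B·DA·C
    A ↦ DA
    B ↦ C
    D ↦ B
    C ↦ D  (constrained at step 2)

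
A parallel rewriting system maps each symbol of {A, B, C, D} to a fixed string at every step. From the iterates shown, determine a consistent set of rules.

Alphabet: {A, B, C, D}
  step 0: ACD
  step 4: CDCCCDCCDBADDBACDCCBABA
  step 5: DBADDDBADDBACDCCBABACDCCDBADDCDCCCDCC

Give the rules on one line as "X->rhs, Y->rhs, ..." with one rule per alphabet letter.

A->CC, B->CD, C->D, D->BA

  step 4 ⇒ step 5: CDCCCDCCDBADDBACDCCBABA ⇒ D·BA·D·D·D·BA·D·D·BA·CD·CC·BA·BA·CD·CC·D·BA·D·D·CD·CC·CD·CC
    A ↦ CC
    B ↦ CD
    C ↦ D
    D ↦ BA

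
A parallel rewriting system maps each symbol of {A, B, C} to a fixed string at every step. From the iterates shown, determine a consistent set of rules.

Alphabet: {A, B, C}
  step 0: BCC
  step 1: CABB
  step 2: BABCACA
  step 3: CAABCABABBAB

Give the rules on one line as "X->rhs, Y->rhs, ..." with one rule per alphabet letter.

  step 2 ⇒ step 3: BABCACA ⇒ CA·AB·CA·B·AB·B·AB
    A ↦ AB
    B ↦ CA
    C ↦ B

A->AB, B->CA, C->B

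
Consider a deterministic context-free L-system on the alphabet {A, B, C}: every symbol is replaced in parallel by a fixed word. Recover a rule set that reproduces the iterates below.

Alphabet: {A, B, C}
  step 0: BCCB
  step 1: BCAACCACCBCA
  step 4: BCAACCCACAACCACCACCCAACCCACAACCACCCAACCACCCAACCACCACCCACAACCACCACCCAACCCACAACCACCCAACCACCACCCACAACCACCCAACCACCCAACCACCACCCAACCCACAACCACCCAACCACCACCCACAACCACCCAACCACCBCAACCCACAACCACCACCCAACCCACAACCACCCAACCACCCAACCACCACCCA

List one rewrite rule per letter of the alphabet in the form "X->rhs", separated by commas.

A->CA, B->BCA, C->ACC

  step 0 ⇒ step 1: BCCB ⇒ BCA·ACC·ACC·BCA
    B ↦ BCA
    C ↦ ACC
    A ↦ CA  (constrained at step 1)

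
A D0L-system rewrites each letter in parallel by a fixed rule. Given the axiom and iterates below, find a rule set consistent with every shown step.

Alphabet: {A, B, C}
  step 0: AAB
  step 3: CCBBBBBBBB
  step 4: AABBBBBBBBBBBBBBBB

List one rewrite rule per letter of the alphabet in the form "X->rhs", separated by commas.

  step 3 ⇒ step 4: CCBBBBBBBB ⇒ A·A·BB·BB·BB·BB·BB·BB·BB·BB
    B ↦ BB
    C ↦ A
    A ↦ C  (constrained at step 0)

A->C, B->BB, C->A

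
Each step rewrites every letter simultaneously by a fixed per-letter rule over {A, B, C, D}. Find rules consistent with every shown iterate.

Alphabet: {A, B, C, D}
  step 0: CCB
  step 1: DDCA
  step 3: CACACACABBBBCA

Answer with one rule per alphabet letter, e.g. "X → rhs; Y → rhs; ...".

  step 0 ⇒ step 1: CCB ⇒ D·D·CA
    B ↦ CA
    C ↦ D
    A ↦ DB  (constrained at step 1)
    D ↦ BB  (constrained at step 1)

A->DB, B->CA, C->D, D->BB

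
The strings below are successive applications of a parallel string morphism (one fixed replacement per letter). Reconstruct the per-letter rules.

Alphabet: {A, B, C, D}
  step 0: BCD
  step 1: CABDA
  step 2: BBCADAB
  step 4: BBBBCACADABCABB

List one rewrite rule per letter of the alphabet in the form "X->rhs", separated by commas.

A->B, B->CA, C->B, D->DA

  step 1 ⇒ step 2: CABDA ⇒ B·B·CA·DA·B
    A ↦ B
    B ↦ CA
    C ↦ B
    D ↦ DA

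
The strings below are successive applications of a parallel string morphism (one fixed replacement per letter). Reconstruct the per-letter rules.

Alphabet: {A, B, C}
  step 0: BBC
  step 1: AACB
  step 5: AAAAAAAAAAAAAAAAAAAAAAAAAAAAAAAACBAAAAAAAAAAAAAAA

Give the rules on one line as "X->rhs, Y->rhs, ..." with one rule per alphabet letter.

  step 0 ⇒ step 1: BBC ⇒ A·A·CB
    B ↦ A
    C ↦ CB
    A ↦ AA  (constrained at step 1)

A->AA, B->A, C->CB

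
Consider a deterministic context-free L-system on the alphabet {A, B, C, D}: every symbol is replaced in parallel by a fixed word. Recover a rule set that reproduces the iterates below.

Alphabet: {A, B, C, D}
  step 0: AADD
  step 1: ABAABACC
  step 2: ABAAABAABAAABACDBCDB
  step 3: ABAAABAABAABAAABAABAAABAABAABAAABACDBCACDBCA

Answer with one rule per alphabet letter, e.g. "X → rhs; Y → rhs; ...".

  step 2 ⇒ step 3: ABAAABAABAAABACDBCDB ⇒ ABA·A·ABA·ABA·ABA·A·ABA·ABA·A·ABA·ABA·ABA·A·ABA·CDB·C·A·CDB·C·A
    A ↦ ABA
    B ↦ A
    C ↦ CDB
    D ↦ C

A->ABA, B->A, C->CDB, D->C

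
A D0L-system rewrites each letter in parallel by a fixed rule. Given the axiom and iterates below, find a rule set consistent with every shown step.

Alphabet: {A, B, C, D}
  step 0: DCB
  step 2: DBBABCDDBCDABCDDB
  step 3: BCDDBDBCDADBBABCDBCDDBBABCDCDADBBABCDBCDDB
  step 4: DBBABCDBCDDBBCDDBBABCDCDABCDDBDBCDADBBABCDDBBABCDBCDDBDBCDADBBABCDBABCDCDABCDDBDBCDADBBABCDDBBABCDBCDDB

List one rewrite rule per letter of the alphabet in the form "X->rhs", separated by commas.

A->CDA, B->DB, C->BA, D->BCD

  step 3 ⇒ step 4: BCDDBDBCDADBBABCDBCDDBBABCDCDADBBABCDBCDDB ⇒ DB·BA·BCD·BCD·DB·BCD·DB·BA·BCD·CDA·BCD·DB·DB·CDA·DB·BA·BCD·DB·BA·BCD·BCD·DB·DB·CDA·DB·BA·BCD·BA·BCD·CDA·BCD·DB·DB·CDA·DB·BA·BCD·DB·BA·BCD·BCD·DB
    A ↦ CDA
    B ↦ DB
    C ↦ BA
    D ↦ BCD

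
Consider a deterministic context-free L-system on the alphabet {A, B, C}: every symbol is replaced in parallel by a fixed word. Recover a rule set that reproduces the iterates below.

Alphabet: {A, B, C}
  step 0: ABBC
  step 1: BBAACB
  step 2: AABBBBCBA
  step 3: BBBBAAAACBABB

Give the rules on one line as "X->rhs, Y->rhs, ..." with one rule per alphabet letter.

  step 2 ⇒ step 3: AABBBBCBA ⇒ BB·BB·A·A·A·A·CB·A·BB
    A ↦ BB
    B ↦ A
    C ↦ CB

A->BB, B->A, C->CB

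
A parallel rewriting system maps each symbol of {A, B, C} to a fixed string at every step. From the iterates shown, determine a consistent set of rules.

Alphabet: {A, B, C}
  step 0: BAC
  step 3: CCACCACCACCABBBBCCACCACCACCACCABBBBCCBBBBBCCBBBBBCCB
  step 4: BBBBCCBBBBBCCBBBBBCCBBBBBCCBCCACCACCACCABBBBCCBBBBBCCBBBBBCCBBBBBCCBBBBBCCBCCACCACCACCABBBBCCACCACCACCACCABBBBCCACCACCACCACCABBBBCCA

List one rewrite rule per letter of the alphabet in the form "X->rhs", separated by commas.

A->CCB, B->CCA, C->BB

  step 3 ⇒ step 4: CCACCACCACCABBBBCCACCACCACCACCABBBBCCBBBBBCCBBBBBCCB ⇒ BB·BB·CCB·BB·BB·CCB·BB·BB·CCB·BB·BB·CCB·CCA·CCA·CCA·CCA·BB·BB·CCB·BB·BB·CCB·BB·BB·CCB·BB·BB·CCB·BB·BB·CCB·CCA·CCA·CCA·CCA·BB·BB·CCA·CCA·CCA·CCA·CCA·BB·BB·CCA·CCA·CCA·CCA·CCA·BB·BB·CCA
    A ↦ CCB
    B ↦ CCA
    C ↦ BB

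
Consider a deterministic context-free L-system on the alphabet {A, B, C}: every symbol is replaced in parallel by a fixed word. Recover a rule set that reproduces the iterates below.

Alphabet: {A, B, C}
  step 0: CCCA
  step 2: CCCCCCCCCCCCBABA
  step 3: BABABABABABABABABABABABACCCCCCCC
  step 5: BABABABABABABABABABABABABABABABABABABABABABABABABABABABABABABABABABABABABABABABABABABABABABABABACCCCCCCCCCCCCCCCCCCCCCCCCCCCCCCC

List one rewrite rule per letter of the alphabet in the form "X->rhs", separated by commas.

A->CC, B->CC, C->BA

  step 2 ⇒ step 3: CCCCCCCCCCCCBABA ⇒ BA·BA·BA·BA·BA·BA·BA·BA·BA·BA·BA·BA·CC·CC·CC·CC
    A ↦ CC
    B ↦ CC
    C ↦ BA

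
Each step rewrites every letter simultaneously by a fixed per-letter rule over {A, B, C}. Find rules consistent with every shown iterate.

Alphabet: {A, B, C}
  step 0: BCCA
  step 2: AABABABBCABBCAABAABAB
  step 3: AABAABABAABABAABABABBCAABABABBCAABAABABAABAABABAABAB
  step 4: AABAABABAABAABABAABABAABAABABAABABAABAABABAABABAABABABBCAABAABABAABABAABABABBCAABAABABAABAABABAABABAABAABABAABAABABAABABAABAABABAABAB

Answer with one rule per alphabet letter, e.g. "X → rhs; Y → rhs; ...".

  step 3 ⇒ step 4: AABAABABAABABAABABABBCAABABABBCAABAABABAABAABABAABAB ⇒ AAB·AAB·AB·AAB·AAB·AB·AAB·AB·AAB·AAB·AB·AAB·AB·AAB·AAB·AB·AAB·AB·AAB·AB·AB·BC·AAB·AAB·AB·AAB·AB·AAB·AB·AB·BC·AAB·AAB·AB·AAB·AAB·AB·AAB·AB·AAB·AAB·AB·AAB·AAB·AB·AAB·AB·AAB·AAB·AB·AAB·AB
    A ↦ AAB
    B ↦ AB
    C ↦ BC

A->AAB, B->AB, C->BC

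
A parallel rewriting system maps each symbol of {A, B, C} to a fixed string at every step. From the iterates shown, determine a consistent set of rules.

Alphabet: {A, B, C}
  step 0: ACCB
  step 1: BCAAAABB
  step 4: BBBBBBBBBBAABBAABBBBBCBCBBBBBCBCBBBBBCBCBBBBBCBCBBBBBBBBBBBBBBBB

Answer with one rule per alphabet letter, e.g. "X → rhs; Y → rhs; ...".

A->BC, B->BB, C->AA

  step 0 ⇒ step 1: ACCB ⇒ BC·AA·AA·BB
    A ↦ BC
    B ↦ BB
    C ↦ AA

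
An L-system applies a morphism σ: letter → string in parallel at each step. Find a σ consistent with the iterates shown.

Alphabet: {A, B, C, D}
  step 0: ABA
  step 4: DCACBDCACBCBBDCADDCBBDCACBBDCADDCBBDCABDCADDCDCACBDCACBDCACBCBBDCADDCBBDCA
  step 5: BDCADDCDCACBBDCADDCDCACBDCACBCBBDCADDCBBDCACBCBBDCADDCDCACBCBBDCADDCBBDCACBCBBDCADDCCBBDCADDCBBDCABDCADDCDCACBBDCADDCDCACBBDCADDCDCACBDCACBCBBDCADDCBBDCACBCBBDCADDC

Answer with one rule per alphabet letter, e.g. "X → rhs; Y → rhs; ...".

A->DDC, B->CB, C->DCA, D->B

  step 4 ⇒ step 5: DCACBDCACBCBBDCADDCBBDCACBBDCADDCBBDCABDCADDCDCACBDCACBDCACBCBBDCADDCBBDCA ⇒ B·DCA·DDC·DCA·CB·B·DCA·DDC·DCA·CB·DCA·CB·CB·B·DCA·DDC·B·B·DCA·CB·CB·B·DCA·DDC·DCA·CB·CB·B·DCA·DDC·B·B·DCA·CB·CB·B·DCA·DDC·CB·B·DCA·DDC·B·B·DCA·B·DCA·DDC·DCA·CB·B·DCA·DDC·DCA·CB·B·DCA·DDC·DCA·CB·DCA·CB·CB·B·DCA·DDC·B·B·DCA·CB·CB·B·DCA·DDC
    A ↦ DDC
    B ↦ CB
    C ↦ DCA
    D ↦ B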